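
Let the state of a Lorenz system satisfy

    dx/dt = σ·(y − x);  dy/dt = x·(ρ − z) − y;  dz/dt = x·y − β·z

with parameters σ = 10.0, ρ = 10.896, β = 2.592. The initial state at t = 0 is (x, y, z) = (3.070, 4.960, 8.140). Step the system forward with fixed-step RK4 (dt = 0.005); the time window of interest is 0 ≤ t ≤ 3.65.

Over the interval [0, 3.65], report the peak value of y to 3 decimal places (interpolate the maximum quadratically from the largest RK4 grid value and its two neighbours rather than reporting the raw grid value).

t=0.000: state=(3.070, 4.960, 8.140)
step 1 (dt=0.005): k1=(18.900, 3.501, -5.872), k2=(18.515, 3.668, -5.572), k3=(18.529, 3.663, -5.577), k4=(18.157, 3.826, -5.282); state += dt/6·(k1+2k2+2k3+k4)
t=0.005: state=(3.163, 4.978, 8.112)
t=0.010: state=(3.252, 4.998, 8.087)
t=0.015: state=(3.337, 5.020, 8.065)
continuing one RK4 step at a time; state shown every 40 steps (Δt=0.2):
t=0.200: state=(5.392, 6.190, 8.810)
t=0.400: state=(6.131, 5.969, 11.088)
t=0.600: state=(5.079, 4.424, 11.111)
t=0.800: state=(4.223, 4.086, 9.529)
t=1.000: state=(4.492, 4.851, 8.649)
t=1.200: state=(5.362, 5.768, 9.333)
t=1.400: state=(5.698, 5.575, 10.640)
t=1.600: state=(5.072, 4.690, 10.623)
t=1.800: state=(4.564, 4.485, 9.661)
t=2.000: state=(4.754, 4.988, 9.156)
t=2.200: state=(5.282, 5.507, 9.631)
t=2.400: state=(5.432, 5.340, 10.368)
t=2.600: state=(5.052, 4.829, 10.313)
t=2.800: state=(4.764, 4.727, 9.730)
t=3.000: state=(4.902, 5.052, 9.459)
t=3.200: state=(5.215, 5.337, 9.780)
t=3.400: state=(5.275, 5.209, 10.192)
t=3.600: state=(5.043, 4.914, 10.129)
t=3.650: state=(4.982, 4.871, 10.047)
largest grid value and its neighbours: y(0.280)=6.41665, y(0.285)=6.41719, y(0.290)=6.41597
parabola through these three points peaks at t≈0.284 with y≈6.41722

max y = 6.417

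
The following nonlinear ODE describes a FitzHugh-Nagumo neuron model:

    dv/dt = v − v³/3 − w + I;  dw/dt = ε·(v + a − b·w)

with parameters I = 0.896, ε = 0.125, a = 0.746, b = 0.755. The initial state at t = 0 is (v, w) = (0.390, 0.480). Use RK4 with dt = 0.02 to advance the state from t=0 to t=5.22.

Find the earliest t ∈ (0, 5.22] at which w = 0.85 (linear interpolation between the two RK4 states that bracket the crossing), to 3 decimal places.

t=0.000: state=(0.390, 0.480)
step 1 (dt=0.02): k1=(0.786, 0.097), k2=(0.792, 0.098), k3=(0.792, 0.098), k4=(0.798, 0.098); state += dt/6·(k1+2k2+2k3+k4)
t=0.020: state=(0.406, 0.482)
t=0.040: state=(0.422, 0.484)
t=0.060: state=(0.438, 0.486)
continuing one RK4 step at a time; state shown every 10 steps (Δt=0.2):
t=0.200: state=(0.558, 0.501)
t=0.400: state=(0.746, 0.526)
t=0.600: state=(0.946, 0.556)
t=0.800: state=(1.142, 0.590)
t=1.000: state=(1.321, 0.628)
t=1.200: state=(1.467, 0.669)
t=1.400: state=(1.577, 0.713)
t=1.600: state=(1.650, 0.758)
t=1.800: state=(1.695, 0.804)
t=2.000: state=(1.718, 0.850)
next step: t=2.020: state=(1.720, 0.854) — w has crossed 0.85
linear interpolation between t=2.000 (0.84976) and t=2.020 (0.85431) → t≈2.001

t = 2.001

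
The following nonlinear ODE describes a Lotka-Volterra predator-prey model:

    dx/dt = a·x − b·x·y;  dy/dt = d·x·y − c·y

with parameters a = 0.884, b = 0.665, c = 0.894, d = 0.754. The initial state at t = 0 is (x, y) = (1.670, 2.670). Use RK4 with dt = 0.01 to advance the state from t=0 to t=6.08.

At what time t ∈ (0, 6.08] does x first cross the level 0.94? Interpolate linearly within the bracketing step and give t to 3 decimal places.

t=0.000: state=(1.670, 2.670)
step 1 (dt=0.01): k1=(-1.489, 0.975), k2=(-1.488, 0.962), k3=(-1.488, 0.962), k4=(-1.486, 0.948); state += dt/6·(k1+2k2+2k3+k4)
t=0.010: state=(1.655, 2.680)
t=0.020: state=(1.640, 2.689)
t=0.030: state=(1.625, 2.698)
continuing one RK4 step at a time; state shown every 20 steps (Δt=0.2):
t=0.200: state=(1.383, 2.810)
t=0.400: state=(1.132, 2.839)
t=0.580: state=(0.947, 2.782)
next step: t=0.590: state=(0.938, 2.777) — x has crossed 0.94
linear interpolation between t=0.580 (0.94744) and t=0.590 (0.93835) → t≈0.588

t = 0.588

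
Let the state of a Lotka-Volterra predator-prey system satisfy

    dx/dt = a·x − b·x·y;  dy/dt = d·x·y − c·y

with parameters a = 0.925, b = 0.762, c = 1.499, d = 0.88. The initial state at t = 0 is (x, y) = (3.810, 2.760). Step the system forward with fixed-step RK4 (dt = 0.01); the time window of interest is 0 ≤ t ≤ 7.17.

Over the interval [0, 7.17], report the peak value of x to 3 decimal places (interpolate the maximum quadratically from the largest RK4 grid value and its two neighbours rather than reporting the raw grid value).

t=0.000: state=(3.810, 2.760)
step 1 (dt=0.01): k1=(-4.489, 5.116), k2=(-4.536, 5.109), k3=(-4.536, 5.108), k4=(-4.582, 5.099); state += dt/6·(k1+2k2+2k3+k4)
t=0.010: state=(3.765, 2.811)
t=0.020: state=(3.718, 2.862)
t=0.030: state=(3.671, 2.913)
continuing one RK4 step at a time; state shown every 25 steps (Δt=0.25):
t=0.250: state=(2.540, 3.825)
t=0.500: state=(1.489, 4.061)
t=0.750: state=(0.898, 3.603)
t=1.000: state=(0.608, 2.912)
t=1.250: state=(0.469, 2.249)
t=1.500: state=(0.407, 1.701)
t=1.750: state=(0.387, 1.275)
t=2.000: state=(0.395, 0.955)
t=2.250: state=(0.424, 0.718)
t=2.500: state=(0.475, 0.545)
t=2.750: state=(0.546, 0.419)
t=3.000: state=(0.641, 0.328)
t=3.250: state=(0.764, 0.263)
t=3.500: state=(0.920, 0.217)
t=3.750: state=(1.116, 0.187)
t=4.000: state=(1.359, 0.168)
t=4.250: state=(1.661, 0.161)
t=4.500: state=(2.029, 0.166)
t=4.750: state=(2.473, 0.187)
t=5.000: state=(2.995, 0.234)
t=5.250: state=(3.580, 0.332)
t=5.500: state=(4.164, 0.535)
t=5.750: state=(4.570, 0.968)
t=6.000: state=(4.452, 1.819)
t=6.250: state=(3.536, 3.052)
t=6.500: state=(2.257, 3.963)
t=6.750: state=(1.315, 3.999)
t=7.000: state=(0.811, 3.450)
t=7.170: state=(0.626, 2.974)
largest grid value and its neighbours: x(5.830)=4.60964, x(5.840)=4.61008, x(5.850)=4.60942
parabola through these three points peaks at t≈5.839 with x≈4.61009

max x = 4.610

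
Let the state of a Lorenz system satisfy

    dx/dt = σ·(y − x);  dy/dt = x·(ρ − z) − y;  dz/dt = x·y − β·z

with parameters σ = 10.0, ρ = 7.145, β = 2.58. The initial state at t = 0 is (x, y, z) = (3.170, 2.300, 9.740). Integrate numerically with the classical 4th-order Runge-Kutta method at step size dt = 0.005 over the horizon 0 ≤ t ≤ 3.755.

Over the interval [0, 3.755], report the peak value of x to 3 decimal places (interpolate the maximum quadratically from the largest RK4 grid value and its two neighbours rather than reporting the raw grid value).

t=0.000: state=(3.170, 2.300, 9.740)
step 1 (dt=0.005): k1=(-8.700, -10.526, -17.838), k2=(-8.746, -10.303, -17.856), k3=(-8.739, -10.303, -17.854), k4=(-8.778, -10.082, -17.869); state += dt/6·(k1+2k2+2k3+k4)
t=0.005: state=(3.126, 2.248, 9.651)
t=0.010: state=(3.082, 2.199, 9.561)
t=0.015: state=(3.038, 2.152, 9.472)
continuing one RK4 step at a time; state shown every 40 steps (Δt=0.2):
t=0.200: state=(1.811, 1.462, 6.440)
t=0.400: state=(1.643, 1.770, 4.248)
t=0.600: state=(2.219, 2.667, 3.198)
t=0.800: state=(3.430, 4.176, 3.454)
t=1.000: state=(4.920, 5.525, 5.418)
t=1.200: state=(5.256, 4.935, 7.663)
t=1.400: state=(4.100, 3.462, 7.586)
t=1.600: state=(3.197, 2.965, 6.251)
t=1.800: state=(3.126, 3.259, 5.221)
t=2.000: state=(3.619, 3.948, 5.020)
t=2.200: state=(4.274, 4.549, 5.683)
t=2.400: state=(4.537, 4.503, 6.595)
t=2.600: state=(4.210, 3.967, 6.838)
t=2.800: state=(3.769, 3.607, 6.395)
t=3.000: state=(3.624, 3.640, 5.874)
t=3.200: state=(3.788, 3.919, 5.689)
t=3.400: state=(4.063, 4.185, 5.905)
t=3.600: state=(4.204, 4.214, 6.270)
t=3.755: state=(4.151, 4.079, 6.422)
largest grid value and its neighbours: x(1.130)=5.36213, x(1.135)=5.36279, x(1.140)=5.36214
parabola through these three points peaks at t≈1.135 with x≈5.36279

max x = 5.363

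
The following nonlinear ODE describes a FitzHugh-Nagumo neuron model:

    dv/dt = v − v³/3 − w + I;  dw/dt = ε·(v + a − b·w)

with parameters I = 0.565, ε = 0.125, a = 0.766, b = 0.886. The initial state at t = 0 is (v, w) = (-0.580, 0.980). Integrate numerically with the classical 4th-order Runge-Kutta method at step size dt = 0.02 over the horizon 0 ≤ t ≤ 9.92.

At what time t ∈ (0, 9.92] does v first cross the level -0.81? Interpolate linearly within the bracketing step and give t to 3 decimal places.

t=0.000: state=(-0.580, 0.980)
step 1 (dt=0.02): k1=(-0.930, -0.085), k2=(-0.935, -0.086), k3=(-0.935, -0.086), k4=(-0.940, -0.087); state += dt/6·(k1+2k2+2k3+k4)
t=0.020: state=(-0.599, 0.978)
t=0.040: state=(-0.618, 0.977)
t=0.060: state=(-0.637, 0.975)
t=0.220: state=(-0.796, 0.959)
next step: t=0.240: state=(-0.816, 0.956) — v has crossed -0.81
linear interpolation between t=0.220 (-0.79572) and t=0.240 (-0.81620) → t≈0.234

t = 0.234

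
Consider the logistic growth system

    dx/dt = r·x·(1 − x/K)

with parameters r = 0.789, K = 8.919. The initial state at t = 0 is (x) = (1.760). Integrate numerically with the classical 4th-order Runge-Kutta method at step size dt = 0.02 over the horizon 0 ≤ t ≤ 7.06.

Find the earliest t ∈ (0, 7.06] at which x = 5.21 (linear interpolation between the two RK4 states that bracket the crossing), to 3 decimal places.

t=0.000: state=(1.760)
step 1 (dt=0.02): k1=(1.115), k2=(1.120), k3=(1.120), k4=(1.125); state += dt/6·(k1+2k2+2k3+k4)
t=0.020: state=(1.782)
t=0.040: state=(1.805)
t=0.060: state=(1.828)
continuing one RK4 step at a time; state shown every 25 steps (Δt=0.5):
t=0.500: state=(2.384)
t=1.000: state=(3.132)
t=1.500: state=(3.972)
t=2.000: state=(4.849)
t=2.200: state=(5.195)
next step: t=2.220: state=(5.229) — x has crossed 5.21
linear interpolation between t=2.200 (5.19466) and t=2.220 (5.22885) → t≈2.209

t = 2.209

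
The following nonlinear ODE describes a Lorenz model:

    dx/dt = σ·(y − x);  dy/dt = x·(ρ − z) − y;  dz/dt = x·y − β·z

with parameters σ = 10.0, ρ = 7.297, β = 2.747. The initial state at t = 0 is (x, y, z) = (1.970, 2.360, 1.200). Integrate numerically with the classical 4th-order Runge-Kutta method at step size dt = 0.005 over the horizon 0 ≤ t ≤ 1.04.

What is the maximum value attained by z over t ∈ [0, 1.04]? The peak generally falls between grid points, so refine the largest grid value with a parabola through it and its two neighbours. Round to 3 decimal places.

max z = 9.066

t=0.000: state=(1.970, 2.360, 1.200)
step 1 (dt=0.005): k1=(3.900, 9.651, 1.353), k2=(4.044, 9.680, 1.414), k3=(4.041, 9.682, 1.415), k4=(4.182, 9.712, 1.477); state += dt/6·(k1+2k2+2k3+k4)
t=0.005: state=(1.990, 2.408, 1.207)
t=0.010: state=(2.012, 2.457, 1.215)
t=0.015: state=(2.035, 2.506, 1.223)
continuing one RK4 step at a time; state shown every 10 steps (Δt=0.05):
t=0.050: state=(2.229, 2.862, 1.302)
t=0.100: state=(2.594, 3.415, 1.489)
t=0.150: state=(3.045, 4.026, 1.789)
t=0.200: state=(3.570, 4.682, 2.234)
t=0.250: state=(4.150, 5.349, 2.856)
t=0.300: state=(4.756, 5.965, 3.673)
t=0.350: state=(5.340, 6.445, 4.674)
t=0.400: state=(5.836, 6.691, 5.801)
t=0.450: state=(6.171, 6.632, 6.939)
t=0.500: state=(6.282, 6.259, 7.936)
t=0.550: state=(6.148, 5.642, 8.653)
t=0.600: state=(5.794, 4.909, 9.016)
t=0.650: state=(5.291, 4.194, 9.036)
t=0.700: state=(4.726, 3.591, 8.784)
t=0.750: state=(4.178, 3.137, 8.352)
t=0.800: state=(3.699, 2.831, 7.825)
t=0.850: state=(3.315, 2.650, 7.266)
t=0.900: state=(3.033, 2.568, 6.718)
t=0.950: state=(2.847, 2.562, 6.207)
t=1.000: state=(2.745, 2.618, 5.747)
t=1.040: state=(2.716, 2.699, 5.423)
largest grid value and its neighbours: z(0.625)=9.06584, z(0.630)=9.06593, z(0.635)=9.06292
parabola through these three points peaks at t≈0.628 with z≈9.06627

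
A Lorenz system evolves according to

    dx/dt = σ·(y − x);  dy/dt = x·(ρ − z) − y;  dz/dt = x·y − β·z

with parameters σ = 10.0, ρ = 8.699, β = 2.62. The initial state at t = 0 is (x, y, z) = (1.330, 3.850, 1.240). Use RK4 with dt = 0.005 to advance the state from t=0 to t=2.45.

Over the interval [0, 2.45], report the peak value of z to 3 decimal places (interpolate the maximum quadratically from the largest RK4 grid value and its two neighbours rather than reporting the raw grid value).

max z = 11.838

t=0.000: state=(1.330, 3.850, 1.240)
step 1 (dt=0.005): k1=(25.200, 6.070, 1.872), k2=(24.722, 6.519, 2.123), k3=(24.745, 6.508, 2.118), k4=(24.288, 6.945, 2.368); state += dt/6·(k1+2k2+2k3+k4)
t=0.005: state=(1.454, 3.883, 1.251)
t=0.010: state=(1.573, 3.919, 1.264)
t=0.015: state=(1.688, 3.960, 1.279)
continuing one RK4 step at a time; state shown every 20 steps (Δt=0.1):
t=0.100: state=(3.333, 5.120, 1.918)
t=0.200: state=(5.155, 7.011, 3.796)
t=0.300: state=(6.854, 8.217, 7.094)
t=0.400: state=(7.485, 7.246, 10.550)
t=0.500: state=(6.423, 4.725, 11.837)
t=0.600: state=(4.581, 2.811, 10.877)
t=0.700: state=(3.134, 2.050, 9.152)
t=0.800: state=(2.390, 1.949, 7.508)
t=0.900: state=(2.179, 2.167, 6.180)
t=1.000: state=(2.321, 2.605, 5.222)
t=1.100: state=(2.732, 3.265, 4.669)
t=1.200: state=(3.382, 4.146, 4.593)
t=1.300: state=(4.236, 5.159, 5.108)
t=1.400: state=(5.157, 6.025, 6.279)
t=1.500: state=(5.848, 6.297, 7.878)
t=1.600: state=(5.965, 5.738, 9.247)
t=1.700: state=(5.449, 4.708, 9.751)
t=1.800: state=(4.634, 3.817, 9.374)
t=1.900: state=(3.921, 3.341, 8.534)
t=2.000: state=(3.501, 3.242, 7.622)
t=2.100: state=(3.389, 3.415, 6.862)
t=2.200: state=(3.533, 3.783, 6.370)
t=2.300: state=(3.869, 4.280, 6.215)
t=2.400: state=(4.325, 4.810, 6.429)
t=2.450: state=(4.567, 5.042, 6.668)
largest grid value and its neighbours: z(0.490)=11.83167, z(0.495)=11.83751, z(0.500)=11.83719
parabola through these three points peaks at t≈0.497 with z≈11.83813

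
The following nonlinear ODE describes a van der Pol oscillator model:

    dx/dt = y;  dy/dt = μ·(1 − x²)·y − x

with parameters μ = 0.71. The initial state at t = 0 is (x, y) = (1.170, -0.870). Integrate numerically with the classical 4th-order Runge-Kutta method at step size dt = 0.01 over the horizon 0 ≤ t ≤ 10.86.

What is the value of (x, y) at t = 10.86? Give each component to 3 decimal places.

t=0.000: state=(1.170, -0.870)
step 1 (dt=0.01): k1=(-0.870, -0.942), k2=(-0.875, -0.943), k3=(-0.875, -0.943), k4=(-0.879, -0.944); state += dt/6·(k1+2k2+2k3+k4)
t=0.010: state=(1.161, -0.879)
t=0.020: state=(1.152, -0.889)
t=0.030: state=(1.143, -0.898)
continuing one RK4 step at a time; state shown every 50 steps (Δt=0.5):
t=0.500: state=(0.609, -1.398)
t=1.000: state=(-0.256, -2.057)
t=1.500: state=(-1.314, -1.880)
t=2.000: state=(-1.888, -0.398)
t=2.500: state=(-1.839, 0.464)
t=3.000: state=(-1.498, 0.873)
t=3.500: state=(-0.963, 1.292)
t=4.000: state=(-0.165, 1.944)
t=4.500: state=(0.955, 2.344)
t=5.000: state=(1.843, 0.970)
t=5.500: state=(1.975, -0.259)
t=6.000: state=(1.711, -0.739)
t=6.500: state=(1.255, -1.094)
t=7.000: state=(0.588, -1.620)
t=7.500: state=(-0.402, -2.321)
t=8.000: state=(-1.527, -1.799)
t=8.500: state=(-1.997, -0.174)
t=9.000: state=(-1.870, 0.560)
t=9.500: state=(-1.496, 0.920)
t=10.000: state=(-0.940, 1.336)
t=10.500: state=(-0.116, 2.003)
t=10.860: state=(0.690, 2.398)

(x, y) = (0.690, 2.398)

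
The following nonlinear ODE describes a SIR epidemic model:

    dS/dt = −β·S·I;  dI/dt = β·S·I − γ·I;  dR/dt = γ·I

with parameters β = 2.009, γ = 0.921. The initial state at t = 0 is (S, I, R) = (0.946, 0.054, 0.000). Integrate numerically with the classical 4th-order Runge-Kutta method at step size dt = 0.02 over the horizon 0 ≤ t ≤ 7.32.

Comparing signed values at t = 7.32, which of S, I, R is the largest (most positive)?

largest component: R

t=0.000: state=(0.946, 0.054, 0.000)
step 1 (dt=0.02): k1=(-0.103, 0.053, 0.050), k2=(-0.104, 0.053, 0.050), k3=(-0.104, 0.053, 0.050), k4=(-0.104, 0.054, 0.051); state += dt/6·(k1+2k2+2k3+k4)
t=0.020: state=(0.944, 0.055, 0.001)
t=0.040: state=(0.942, 0.056, 0.002)
t=0.060: state=(0.940, 0.057, 0.003)
continuing one RK4 step at a time; state shown every 25 steps (Δt=0.5):
t=0.500: state=(0.883, 0.086, 0.032)
t=1.000: state=(0.794, 0.126, 0.080)
t=1.500: state=(0.686, 0.167, 0.148)
t=2.000: state=(0.570, 0.198, 0.232)
t=2.500: state=(0.464, 0.209, 0.327)
t=3.000: state=(0.377, 0.201, 0.422)
t=3.500: state=(0.311, 0.179, 0.510)
t=4.000: state=(0.264, 0.151, 0.586)
t=4.500: state=(0.230, 0.122, 0.648)
t=5.000: state=(0.206, 0.095, 0.698)
t=5.500: state=(0.190, 0.073, 0.737)
t=6.000: state=(0.178, 0.056, 0.767)
t=6.500: state=(0.169, 0.042, 0.789)
t=7.000: state=(0.163, 0.031, 0.806)
t=7.320: state=(0.160, 0.026, 0.814)
compare at T: S=0.160, I=0.026, R=0.814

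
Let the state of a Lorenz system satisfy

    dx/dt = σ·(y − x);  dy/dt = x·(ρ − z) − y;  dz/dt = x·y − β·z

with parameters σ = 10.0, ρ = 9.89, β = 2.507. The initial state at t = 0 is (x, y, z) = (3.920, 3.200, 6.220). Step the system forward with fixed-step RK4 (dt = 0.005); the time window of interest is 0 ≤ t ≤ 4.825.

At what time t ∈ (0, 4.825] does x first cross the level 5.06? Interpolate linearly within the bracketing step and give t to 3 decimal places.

t = 0.269

t=0.000: state=(3.920, 3.200, 6.220)
step 1 (dt=0.005): k1=(-7.200, 11.186, -3.050), k2=(-6.740, 11.122, -2.979), k3=(-6.753, 11.126, -2.976), k4=(-6.306, 11.065, -2.904); state += dt/6·(k1+2k2+2k3+k4)
t=0.005: state=(3.886, 3.256, 6.205)
t=0.010: state=(3.857, 3.311, 6.191)
t=0.015: state=(3.832, 3.365, 6.178)
continuing one RK4 step at a time; state shown every 40 steps (Δt=0.2):
t=0.200: state=(4.489, 5.281, 6.515)
t=0.265: state=(5.028, 5.871, 7.135)
next step: t=0.270: state=(5.070, 5.910, 7.194) — x has crossed 5.06
linear interpolation between t=0.265 (5.02828) and t=0.270 (5.07035) → t≈0.269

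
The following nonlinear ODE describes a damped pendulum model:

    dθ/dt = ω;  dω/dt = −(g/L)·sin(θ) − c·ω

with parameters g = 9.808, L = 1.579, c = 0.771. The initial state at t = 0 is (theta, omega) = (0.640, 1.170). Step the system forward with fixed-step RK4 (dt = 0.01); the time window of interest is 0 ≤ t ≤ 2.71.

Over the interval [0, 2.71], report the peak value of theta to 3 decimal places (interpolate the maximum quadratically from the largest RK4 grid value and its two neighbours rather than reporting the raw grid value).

max theta = 0.787

t=0.000: state=(0.640, 1.170)
step 1 (dt=0.01): k1=(1.170, -4.612), k2=(1.147, -4.623), k3=(1.147, -4.622), k4=(1.124, -4.633); state += dt/6·(k1+2k2+2k3+k4)
t=0.010: state=(0.651, 1.124)
t=0.020: state=(0.662, 1.077)
t=0.030: state=(0.673, 1.031)
continuing one RK4 step at a time; state shown every 10 steps (Δt=0.1):
t=0.100: state=(0.734, 0.702)
t=0.200: state=(0.781, 0.238)
t=0.300: state=(0.782, -0.202)
t=0.400: state=(0.741, -0.601)
t=0.500: state=(0.664, -0.944)
t=0.600: state=(0.555, -1.217)
t=0.700: state=(0.423, -1.407)
t=0.800: state=(0.277, -1.508)
t=0.900: state=(0.125, -1.514)
t=1.000: state=(-0.023, -1.431)
t=1.100: state=(-0.159, -1.269)
t=1.200: state=(-0.275, -1.045)
t=1.300: state=(-0.366, -0.777)
t=1.400: state=(-0.430, -0.486)
t=1.500: state=(-0.464, -0.191)
t=1.600: state=(-0.468, 0.093)
t=1.700: state=(-0.446, 0.351)
t=1.800: state=(-0.399, 0.571)
t=1.900: state=(-0.333, 0.743)
t=2.000: state=(-0.252, 0.861)
t=2.100: state=(-0.163, 0.920)
t=2.200: state=(-0.070, 0.921)
t=2.300: state=(0.020, 0.867)
t=2.400: state=(0.102, 0.766)
t=2.500: state=(0.171, 0.627)
t=2.600: state=(0.226, 0.461)
t=2.700: state=(0.263, 0.281)
t=2.710: state=(0.266, 0.263)
largest grid value and its neighbours: theta(0.240)=0.78645, theta(0.250)=0.78680, theta(0.260)=0.78672
parabola through these three points peaks at t≈0.253 with theta≈0.78682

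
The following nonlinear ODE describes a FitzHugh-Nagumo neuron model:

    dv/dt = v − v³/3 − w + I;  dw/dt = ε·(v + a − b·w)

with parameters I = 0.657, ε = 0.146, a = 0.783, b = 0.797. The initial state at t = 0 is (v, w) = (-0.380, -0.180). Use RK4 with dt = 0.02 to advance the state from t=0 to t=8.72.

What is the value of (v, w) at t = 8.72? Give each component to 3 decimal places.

(v, w) = (0.918, 1.585)

t=0.000: state=(-0.380, -0.180)
step 1 (dt=0.02): k1=(0.475, 0.080), k2=(0.479, 0.080), k3=(0.479, 0.080), k4=(0.482, 0.081); state += dt/6·(k1+2k2+2k3+k4)
t=0.020: state=(-0.370, -0.178)
t=0.040: state=(-0.361, -0.177)
t=0.060: state=(-0.351, -0.175)
continuing one RK4 step at a time; state shown every 25 steps (Δt=0.5):
t=0.500: state=(-0.092, -0.132)
t=1.000: state=(0.339, -0.061)
t=1.500: state=(0.936, 0.043)
t=2.000: state=(1.497, 0.184)
t=2.500: state=(1.761, 0.346)
t=3.000: state=(1.808, 0.510)
t=3.500: state=(1.776, 0.664)
t=4.000: state=(1.719, 0.806)
t=4.500: state=(1.655, 0.935)
t=5.000: state=(1.586, 1.053)
t=5.500: state=(1.515, 1.159)
t=6.000: state=(1.440, 1.254)
t=6.500: state=(1.362, 1.338)
t=7.000: state=(1.279, 1.411)
t=7.500: state=(1.189, 1.475)
t=8.000: state=(1.089, 1.528)
t=8.500: state=(0.975, 1.570)
t=8.720: state=(0.918, 1.585)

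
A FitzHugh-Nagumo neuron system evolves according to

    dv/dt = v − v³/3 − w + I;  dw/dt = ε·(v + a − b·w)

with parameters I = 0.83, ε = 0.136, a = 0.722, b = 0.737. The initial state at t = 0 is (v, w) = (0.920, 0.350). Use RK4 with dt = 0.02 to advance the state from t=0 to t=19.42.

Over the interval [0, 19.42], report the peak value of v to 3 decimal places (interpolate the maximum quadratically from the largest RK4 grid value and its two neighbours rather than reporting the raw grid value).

max v = 1.773

t=0.000: state=(0.920, 0.350)
step 1 (dt=0.02): k1=(1.140, 0.188), k2=(1.140, 0.190), k3=(1.140, 0.190), k4=(1.140, 0.191); state += dt/6·(k1+2k2+2k3+k4)
t=0.020: state=(0.943, 0.354)
t=0.040: state=(0.966, 0.358)
t=0.060: state=(0.988, 0.362)
continuing one RK4 step at a time; state shown every 50 steps (Δt=1):
t=1.000: state=(1.705, 0.591)
t=2.000: state=(1.755, 0.856)
t=3.000: state=(1.655, 1.088)
t=4.000: state=(1.535, 1.284)
t=5.000: state=(1.405, 1.446)
t=6.000: state=(1.262, 1.574)
t=7.000: state=(1.097, 1.670)
t=8.000: state=(0.885, 1.733)
t=9.000: state=(0.566, 1.756)
t=10.000: state=(-0.077, 1.719)
t=11.000: state=(-1.376, 1.557)
t=12.000: state=(-1.904, 1.276)
t=13.000: state=(-1.853, 1.003)
t=14.000: state=(-1.752, 0.768)
t=15.000: state=(-1.648, 0.568)
t=16.000: state=(-1.541, 0.401)
t=17.000: state=(-1.431, 0.264)
t=18.000: state=(-1.316, 0.155)
t=19.000: state=(-1.191, 0.071)
t=19.420: state=(-1.135, 0.043)
largest grid value and its neighbours: v(1.560)=1.77312, v(1.580)=1.77313, v(1.600)=1.77303
parabola through these three points peaks at t≈1.571 with v≈1.77314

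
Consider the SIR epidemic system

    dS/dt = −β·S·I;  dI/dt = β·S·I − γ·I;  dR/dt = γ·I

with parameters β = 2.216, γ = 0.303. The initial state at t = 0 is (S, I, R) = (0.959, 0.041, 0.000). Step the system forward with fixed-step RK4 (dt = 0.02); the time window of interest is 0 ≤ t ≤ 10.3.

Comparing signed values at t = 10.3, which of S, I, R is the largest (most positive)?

largest component: R

t=0.000: state=(0.959, 0.041, 0.000)
step 1 (dt=0.02): k1=(-0.087, 0.075, 0.012), k2=(-0.089, 0.076, 0.013), k3=(-0.089, 0.076, 0.013), k4=(-0.090, 0.077, 0.013); state += dt/6·(k1+2k2+2k3+k4)
t=0.020: state=(0.957, 0.043, 0.000)
t=0.040: state=(0.955, 0.044, 0.001)
t=0.060: state=(0.953, 0.046, 0.001)
continuing one RK4 step at a time; state shown every 25 steps (Δt=0.5):
t=0.500: state=(0.891, 0.099, 0.010)
t=1.000: state=(0.755, 0.213, 0.033)
t=1.500: state=(0.545, 0.377, 0.077)
t=2.000: state=(0.329, 0.525, 0.146)
t=2.500: state=(0.176, 0.592, 0.232)
t=3.000: state=(0.091, 0.587, 0.322)
t=3.500: state=(0.049, 0.544, 0.408)
t=4.000: state=(0.027, 0.487, 0.486)
t=4.500: state=(0.017, 0.428, 0.555)
t=5.000: state=(0.011, 0.373, 0.616)
t=5.500: state=(0.007, 0.324, 0.669)
t=6.000: state=(0.005, 0.280, 0.714)
t=6.500: state=(0.004, 0.242, 0.754)
t=7.000: state=(0.003, 0.209, 0.788)
t=7.500: state=(0.002, 0.180, 0.817)
t=8.000: state=(0.002, 0.155, 0.843)
t=8.500: state=(0.002, 0.134, 0.865)
t=9.000: state=(0.001, 0.115, 0.883)
t=9.500: state=(0.001, 0.099, 0.900)
t=10.000: state=(0.001, 0.085, 0.914)
t=10.300: state=(0.001, 0.078, 0.921)
compare at T: S=0.001, I=0.078, R=0.921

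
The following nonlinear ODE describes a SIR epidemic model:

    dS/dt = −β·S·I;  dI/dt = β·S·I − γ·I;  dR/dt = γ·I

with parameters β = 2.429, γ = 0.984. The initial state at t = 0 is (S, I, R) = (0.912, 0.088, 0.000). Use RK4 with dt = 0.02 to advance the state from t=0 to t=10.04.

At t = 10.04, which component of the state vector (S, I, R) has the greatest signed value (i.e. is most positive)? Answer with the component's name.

t=0.000: state=(0.912, 0.088, 0.000)
step 1 (dt=0.02): k1=(-0.195, 0.108, 0.087), k2=(-0.197, 0.109, 0.088), k3=(-0.197, 0.109, 0.088), k4=(-0.199, 0.110, 0.089); state += dt/6·(k1+2k2+2k3+k4)
t=0.020: state=(0.908, 0.090, 0.002)
t=0.040: state=(0.904, 0.092, 0.004)
t=0.060: state=(0.900, 0.095, 0.005)
continuing one RK4 step at a time; state shown every 25 steps (Δt=0.5):
t=0.500: state=(0.790, 0.152, 0.058)
t=1.000: state=(0.629, 0.220, 0.150)
t=1.500: state=(0.468, 0.262, 0.271)
t=2.000: state=(0.339, 0.260, 0.401)
t=2.500: state=(0.252, 0.227, 0.521)
t=3.000: state=(0.196, 0.182, 0.622)
t=3.500: state=(0.162, 0.138, 0.700)
t=4.000: state=(0.140, 0.101, 0.759)
t=4.500: state=(0.126, 0.073, 0.801)
t=5.000: state=(0.117, 0.051, 0.831)
t=5.500: state=(0.111, 0.036, 0.853)
t=6.000: state=(0.107, 0.025, 0.868)
t=6.500: state=(0.104, 0.018, 0.878)
t=7.000: state=(0.103, 0.012, 0.885)
t=7.500: state=(0.101, 0.008, 0.890)
t=8.000: state=(0.100, 0.006, 0.894)
t=8.500: state=(0.100, 0.004, 0.896)
t=9.000: state=(0.099, 0.003, 0.898)
t=9.500: state=(0.099, 0.002, 0.899)
t=10.000: state=(0.099, 0.001, 0.900)
t=10.040: state=(0.099, 0.001, 0.900)
compare at T: S=0.099, I=0.001, R=0.900

largest component: R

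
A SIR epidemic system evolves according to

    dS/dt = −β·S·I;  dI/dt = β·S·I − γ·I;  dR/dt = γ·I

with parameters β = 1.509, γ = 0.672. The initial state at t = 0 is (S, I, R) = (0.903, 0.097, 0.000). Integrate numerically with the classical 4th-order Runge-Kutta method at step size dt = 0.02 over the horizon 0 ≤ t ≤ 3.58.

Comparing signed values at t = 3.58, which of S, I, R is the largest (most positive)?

largest component: R

t=0.000: state=(0.903, 0.097, 0.000)
step 1 (dt=0.02): k1=(-0.132, 0.067, 0.065), k2=(-0.133, 0.067, 0.066), k3=(-0.133, 0.067, 0.066), k4=(-0.134, 0.068, 0.066); state += dt/6·(k1+2k2+2k3+k4)
t=0.020: state=(0.900, 0.098, 0.001)
t=0.040: state=(0.898, 0.100, 0.003)
t=0.060: state=(0.895, 0.101, 0.004)
continuing one RK4 step at a time; state shown every 10 steps (Δt=0.2):
t=0.200: state=(0.875, 0.111, 0.014)
t=0.400: state=(0.844, 0.126, 0.030)
t=0.600: state=(0.811, 0.141, 0.048)
t=0.800: state=(0.775, 0.157, 0.068)
t=1.000: state=(0.738, 0.172, 0.090)
t=1.200: state=(0.699, 0.187, 0.114)
t=1.400: state=(0.659, 0.201, 0.140)
t=1.600: state=(0.619, 0.213, 0.168)
t=1.800: state=(0.580, 0.223, 0.197)
t=2.000: state=(0.542, 0.231, 0.228)
t=2.200: state=(0.505, 0.236, 0.259)
t=2.400: state=(0.470, 0.239, 0.291)
t=2.600: state=(0.437, 0.240, 0.323)
t=2.800: state=(0.406, 0.238, 0.355)
t=3.000: state=(0.379, 0.234, 0.387)
t=3.200: state=(0.353, 0.229, 0.418)
t=3.400: state=(0.330, 0.222, 0.449)
t=3.580: state=(0.311, 0.214, 0.475)
compare at T: S=0.311, I=0.214, R=0.475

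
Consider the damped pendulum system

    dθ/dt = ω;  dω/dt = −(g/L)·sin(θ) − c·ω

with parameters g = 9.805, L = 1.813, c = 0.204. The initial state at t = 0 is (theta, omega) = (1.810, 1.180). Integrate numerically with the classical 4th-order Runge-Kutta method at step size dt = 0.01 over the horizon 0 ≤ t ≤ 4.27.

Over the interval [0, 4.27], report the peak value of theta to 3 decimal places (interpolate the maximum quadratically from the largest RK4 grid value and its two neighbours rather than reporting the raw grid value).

t=0.000: state=(1.810, 1.180)
step 1 (dt=0.01): k1=(1.180, -5.495), k2=(1.153, -5.482), k3=(1.153, -5.482), k4=(1.125, -5.469); state += dt/6·(k1+2k2+2k3+k4)
t=0.010: state=(1.822, 1.125)
t=0.020: state=(1.833, 1.071)
t=0.030: state=(1.843, 1.016)
continuing one RK4 step at a time; state shown every 20 steps (Δt=0.2):
t=0.200: state=(1.939, 0.128)
t=0.400: state=(1.865, -0.873)
t=0.600: state=(1.590, -1.879)
t=0.800: state=(1.116, -2.832)
t=1.000: state=(0.477, -3.470)
t=1.200: state=(-0.228, -3.458)
t=1.400: state=(-0.860, -2.768)
t=1.600: state=(-1.311, -1.719)
t=1.800: state=(-1.543, -0.601)
t=2.000: state=(-1.554, 0.483)
t=2.200: state=(-1.353, 1.517)
t=2.400: state=(-0.955, 2.425)
t=2.600: state=(-0.406, 2.992)
t=2.800: state=(0.202, 2.976)
t=3.000: state=(0.745, 2.369)
t=3.200: state=(1.127, 1.416)
t=3.400: state=(1.305, 0.360)
t=3.600: state=(1.272, -0.677)
t=3.800: state=(1.040, -1.624)
t=4.000: state=(0.637, -2.349)
t=4.200: state=(0.128, -2.650)
t=4.270: state=(-0.057, -2.626)
largest grid value and its neighbours: theta(0.220)=1.94093, theta(0.230)=1.94094, theta(0.240)=1.94046
parabola through these three points peaks at t≈0.225 with theta≈1.94100

max theta = 1.941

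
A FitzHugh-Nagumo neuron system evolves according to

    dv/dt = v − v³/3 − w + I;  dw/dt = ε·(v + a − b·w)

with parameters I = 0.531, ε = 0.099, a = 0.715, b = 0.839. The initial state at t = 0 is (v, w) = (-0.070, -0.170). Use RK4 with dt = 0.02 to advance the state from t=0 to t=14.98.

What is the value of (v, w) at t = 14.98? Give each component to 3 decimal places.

(v, w) = (-1.927, 1.129)

t=0.000: state=(-0.070, -0.170)
step 1 (dt=0.02): k1=(0.631, 0.078), k2=(0.637, 0.079), k3=(0.637, 0.079), k4=(0.642, 0.079); state += dt/6·(k1+2k2+2k3+k4)
t=0.020: state=(-0.057, -0.168)
t=0.040: state=(-0.044, -0.167)
t=0.060: state=(-0.031, -0.165)
continuing one RK4 step at a time; state shown every 25 steps (Δt=0.5):
t=0.500: state=(0.325, -0.123)
t=1.000: state=(0.891, -0.054)
t=1.500: state=(1.459, 0.040)
t=2.000: state=(1.760, 0.153)
t=2.500: state=(1.836, 0.269)
t=3.000: state=(1.827, 0.382)
t=3.500: state=(1.791, 0.489)
t=4.000: state=(1.748, 0.589)
t=4.500: state=(1.702, 0.683)
t=5.000: state=(1.654, 0.772)
t=5.500: state=(1.606, 0.854)
t=6.000: state=(1.557, 0.931)
t=6.500: state=(1.506, 1.002)
t=7.000: state=(1.454, 1.067)
t=7.500: state=(1.399, 1.128)
t=8.000: state=(1.343, 1.183)
t=8.500: state=(1.283, 1.233)
t=9.000: state=(1.219, 1.278)
t=9.500: state=(1.150, 1.318)
t=10.000: state=(1.074, 1.353)
t=10.500: state=(0.988, 1.383)
t=11.000: state=(0.886, 1.407)
t=11.500: state=(0.762, 1.424)
t=12.000: state=(0.601, 1.434)
t=12.500: state=(0.375, 1.435)
t=13.000: state=(0.032, 1.421)
t=13.500: state=(-0.511, 1.388)
t=14.000: state=(-1.231, 1.324)
t=14.500: state=(-1.757, 1.230)
t=14.980: state=(-1.927, 1.129)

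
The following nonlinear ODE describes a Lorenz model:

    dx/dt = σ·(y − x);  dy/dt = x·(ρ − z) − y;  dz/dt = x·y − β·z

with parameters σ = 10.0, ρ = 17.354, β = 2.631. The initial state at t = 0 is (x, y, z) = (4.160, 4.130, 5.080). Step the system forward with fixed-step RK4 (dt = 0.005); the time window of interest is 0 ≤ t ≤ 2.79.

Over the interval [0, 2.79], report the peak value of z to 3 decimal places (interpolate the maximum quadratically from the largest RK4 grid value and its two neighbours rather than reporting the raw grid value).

t=0.000: state=(4.160, 4.130, 5.080)
step 1 (dt=0.005): k1=(-0.300, 46.930, 3.815), k2=(0.881, 46.764, 4.275), k3=(0.847, 46.795, 4.283), k4=(1.997, 46.659, 4.751); state += dt/6·(k1+2k2+2k3+k4)
t=0.005: state=(4.164, 4.364, 5.101)
t=0.010: state=(4.180, 4.597, 5.128)
t=0.015: state=(4.206, 4.829, 5.159)
continuing one RK4 step at a time; state shown every 20 steps (Δt=0.1):
t=0.100: state=(5.903, 9.031, 6.772)
t=0.200: state=(9.747, 13.708, 13.399)
t=0.300: state=(11.773, 10.843, 23.228)
t=0.400: state=(8.088, 2.868, 23.861)
t=0.500: state=(3.567, 0.236, 18.954)
t=0.600: state=(1.438, 0.295, 14.607)
t=0.700: state=(0.864, 0.710, 11.273)
t=0.800: state=(0.957, 1.262, 8.741)
t=0.900: state=(1.474, 2.231, 6.902)
t=1.000: state=(2.577, 4.102, 5.863)
t=1.100: state=(4.717, 7.568, 6.373)
t=1.200: state=(8.287, 12.357, 10.759)
t=1.300: state=(11.512, 12.817, 20.271)
t=1.400: state=(9.695, 5.272, 24.556)
t=1.500: state=(4.956, 0.840, 20.580)
t=1.600: state=(2.101, 0.405, 15.959)
t=1.700: state=(1.170, 0.819, 12.344)
t=1.800: state=(1.158, 1.427, 9.597)
t=1.900: state=(1.674, 2.457, 7.614)
t=2.000: state=(2.818, 4.397, 6.522)
t=2.100: state=(5.004, 7.872, 7.123)
t=2.200: state=(8.491, 12.329, 11.664)
t=2.300: state=(11.312, 12.143, 20.616)
t=2.400: state=(9.301, 5.039, 24.032)
t=2.500: state=(4.885, 1.117, 20.150)
t=2.600: state=(2.288, 0.767, 15.727)
t=2.700: state=(1.492, 1.260, 12.241)
t=2.790: state=(1.581, 1.972, 9.853)
largest grid value and its neighbours: z(0.345)=24.91026, z(0.350)=24.93662, z(0.355)=24.93381
parabola through these three points peaks at t≈0.352 with z≈24.93899

max z = 24.939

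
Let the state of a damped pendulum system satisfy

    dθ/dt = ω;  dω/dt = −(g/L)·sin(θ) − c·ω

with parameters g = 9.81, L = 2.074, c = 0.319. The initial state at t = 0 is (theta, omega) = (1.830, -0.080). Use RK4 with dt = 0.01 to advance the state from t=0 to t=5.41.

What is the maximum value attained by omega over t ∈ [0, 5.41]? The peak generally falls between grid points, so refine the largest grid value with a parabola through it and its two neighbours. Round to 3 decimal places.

max omega = 2.388

t=0.000: state=(1.830, -0.080)
step 1 (dt=0.01): k1=(-0.080, -4.546), k2=(-0.103, -4.540), k3=(-0.103, -4.540), k4=(-0.125, -4.533); state += dt/6·(k1+2k2+2k3+k4)
t=0.010: state=(1.829, -0.125)
t=0.020: state=(1.827, -0.171)
t=0.030: state=(1.826, -0.216)
continuing one RK4 step at a time; state shown every 20 steps (Δt=0.2):
t=0.200: state=(1.725, -0.969)
t=0.400: state=(1.445, -1.822)
t=0.600: state=(1.003, -2.567)
t=0.800: state=(0.438, -3.008)
t=1.000: state=(-0.166, -2.940)
t=1.200: state=(-0.704, -2.367)
t=1.400: state=(-1.093, -1.499)
t=1.600: state=(-1.298, -0.549)
t=1.800: state=(-1.315, 0.373)
t=2.000: state=(-1.154, 1.218)
t=2.200: state=(-0.838, 1.914)
t=2.400: state=(-0.407, 2.329)
t=2.600: state=(0.067, 2.337)
t=2.800: state=(0.499, 1.931)
t=3.000: state=(0.820, 1.242)
t=3.200: state=(0.989, 0.438)
t=3.400: state=(0.995, -0.363)
t=3.600: state=(0.849, -1.076)
t=3.800: state=(0.577, -1.613)
t=4.000: state=(0.223, -1.870)
t=4.200: state=(-0.148, -1.785)
t=4.400: state=(-0.470, -1.390)
t=4.600: state=(-0.691, -0.794)
t=4.800: state=(-0.783, -0.122)
t=5.000: state=(-0.741, 0.526)
t=5.200: state=(-0.580, 1.061)
t=5.400: state=(-0.330, 1.400)
t=5.410: state=(-0.316, 1.411)
largest grid value and its neighbours: omega(2.490)=2.38713, omega(2.500)=2.38810, omega(2.510)=2.38796
parabola through these three points peaks at t≈2.504 with omega≈2.38818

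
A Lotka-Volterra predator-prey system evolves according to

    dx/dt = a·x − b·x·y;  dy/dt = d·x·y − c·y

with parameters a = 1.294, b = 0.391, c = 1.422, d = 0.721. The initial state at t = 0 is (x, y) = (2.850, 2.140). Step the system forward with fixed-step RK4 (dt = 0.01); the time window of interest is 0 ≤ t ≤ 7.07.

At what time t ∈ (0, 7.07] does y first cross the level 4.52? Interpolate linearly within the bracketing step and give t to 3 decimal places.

t = 0.886

t=0.000: state=(2.850, 2.140)
step 1 (dt=0.01): k1=(1.303, 1.354), k2=(1.299, 1.369), k3=(1.299, 1.369), k4=(1.294, 1.383); state += dt/6·(k1+2k2+2k3+k4)
t=0.010: state=(2.863, 2.154)
t=0.020: state=(2.876, 2.168)
t=0.030: state=(2.889, 2.182)
continuing one RK4 step at a time; state shown every 25 steps (Δt=0.25):
t=0.250: state=(3.133, 2.575)
t=0.500: state=(3.267, 3.223)
t=0.750: state=(3.167, 4.049)
t=0.880: state=(3.016, 4.500)
next step: t=0.890: state=(3.001, 4.533) — y has crossed 4.52
linear interpolation between t=0.880 (4.49951) and t=0.890 (4.53326) → t≈0.886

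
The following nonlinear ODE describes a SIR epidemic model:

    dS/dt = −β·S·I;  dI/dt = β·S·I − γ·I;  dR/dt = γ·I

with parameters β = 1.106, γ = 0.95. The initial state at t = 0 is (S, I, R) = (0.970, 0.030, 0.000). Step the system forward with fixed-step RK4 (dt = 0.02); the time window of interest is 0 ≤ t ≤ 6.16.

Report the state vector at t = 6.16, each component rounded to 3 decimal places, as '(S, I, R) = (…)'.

(S, I, R) = (0.767, 0.031, 0.202)

t=0.000: state=(0.970, 0.030, 0.000)
step 1 (dt=0.02): k1=(-0.032, 0.004, 0.028), k2=(-0.032, 0.004, 0.029), k3=(-0.032, 0.004, 0.029), k4=(-0.032, 0.004, 0.029); state += dt/6·(k1+2k2+2k3+k4)
t=0.020: state=(0.969, 0.030, 0.001)
t=0.040: state=(0.969, 0.030, 0.001)
t=0.060: state=(0.968, 0.030, 0.002)
continuing one RK4 step at a time; state shown every 10 steps (Δt=0.2):
t=0.200: state=(0.964, 0.031, 0.006)
t=0.400: state=(0.957, 0.031, 0.012)
t=0.600: state=(0.950, 0.032, 0.018)
t=0.800: state=(0.943, 0.033, 0.024)
t=1.000: state=(0.937, 0.033, 0.030)
t=1.200: state=(0.930, 0.034, 0.037)
t=1.400: state=(0.923, 0.034, 0.043)
t=1.600: state=(0.916, 0.035, 0.050)
t=1.800: state=(0.909, 0.035, 0.056)
t=2.000: state=(0.901, 0.036, 0.063)
t=2.200: state=(0.894, 0.036, 0.070)
t=2.400: state=(0.887, 0.036, 0.077)
t=2.600: state=(0.880, 0.036, 0.083)
t=2.800: state=(0.873, 0.036, 0.090)
t=3.000: state=(0.866, 0.037, 0.097)
t=3.200: state=(0.859, 0.037, 0.104)
t=3.400: state=(0.852, 0.037, 0.111)
t=3.600: state=(0.845, 0.037, 0.118)
t=3.800: state=(0.839, 0.036, 0.125)
t=4.000: state=(0.832, 0.036, 0.132)
t=4.200: state=(0.825, 0.036, 0.139)
t=4.400: state=(0.819, 0.036, 0.146)
t=4.600: state=(0.812, 0.035, 0.152)
t=4.800: state=(0.806, 0.035, 0.159)
t=5.000: state=(0.800, 0.034, 0.166)
t=5.200: state=(0.794, 0.034, 0.172)
t=5.400: state=(0.788, 0.034, 0.179)
t=5.600: state=(0.782, 0.033, 0.185)
t=5.800: state=(0.776, 0.032, 0.191)
t=6.000: state=(0.771, 0.032, 0.197)
t=6.160: state=(0.767, 0.031, 0.202)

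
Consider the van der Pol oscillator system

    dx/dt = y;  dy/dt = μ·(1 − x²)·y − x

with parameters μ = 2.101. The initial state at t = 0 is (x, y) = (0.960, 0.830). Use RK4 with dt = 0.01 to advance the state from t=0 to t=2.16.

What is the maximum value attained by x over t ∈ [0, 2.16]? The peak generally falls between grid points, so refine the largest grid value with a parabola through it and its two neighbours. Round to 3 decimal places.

max x = 1.230

t=0.000: state=(0.960, 0.830)
step 1 (dt=0.01): k1=(0.830, -0.823), k2=(0.826, -0.842), k3=(0.826, -0.842), k4=(0.822, -0.860); state += dt/6·(k1+2k2+2k3+k4)
t=0.010: state=(0.968, 0.822)
t=0.020: state=(0.976, 0.813)
t=0.030: state=(0.985, 0.804)
continuing one RK4 step at a time; state shown every 10 steps (Δt=0.1):
t=0.100: state=(1.038, 0.730)
t=0.200: state=(1.105, 0.602)
t=0.300: state=(1.158, 0.457)
t=0.400: state=(1.196, 0.309)
t=0.500: state=(1.220, 0.165)
t=0.600: state=(1.230, 0.032)
t=0.700: state=(1.227, -0.088)
t=0.800: state=(1.213, -0.195)
t=0.900: state=(1.188, -0.293)
t=1.000: state=(1.154, -0.384)
t=1.100: state=(1.112, -0.471)
t=1.200: state=(1.060, -0.561)
t=1.300: state=(0.999, -0.656)
t=1.400: state=(0.928, -0.763)
t=1.500: state=(0.846, -0.889)
t=1.600: state=(0.750, -1.042)
t=1.700: state=(0.636, -1.235)
t=1.800: state=(0.501, -1.484)
t=1.900: state=(0.337, -1.809)
t=2.000: state=(0.136, -2.231)
t=2.100: state=(-0.113, -2.752)
t=2.160: state=(-0.288, -3.092)
largest grid value and its neighbours: x(0.620)=1.23015, x(0.630)=1.23016, x(0.640)=1.23004
parabola through these three points peaks at t≈0.626 with x≈1.23017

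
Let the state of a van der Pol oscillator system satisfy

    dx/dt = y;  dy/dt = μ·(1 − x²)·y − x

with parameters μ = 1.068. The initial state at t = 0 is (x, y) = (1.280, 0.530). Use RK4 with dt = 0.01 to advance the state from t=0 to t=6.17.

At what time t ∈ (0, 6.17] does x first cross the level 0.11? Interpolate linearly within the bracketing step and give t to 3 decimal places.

t = 1.848

t=0.000: state=(1.280, 0.530)
step 1 (dt=0.01): k1=(0.530, -1.641), k2=(0.522, -1.642), k3=(0.522, -1.642), k4=(0.514, -1.643); state += dt/6·(k1+2k2+2k3+k4)
t=0.010: state=(1.285, 0.514)
t=0.020: state=(1.290, 0.497)
t=0.030: state=(1.295, 0.481)
continuing one RK4 step at a time; state shown every 20 steps (Δt=0.2):
t=0.200: state=(1.353, 0.208)
t=0.400: state=(1.366, -0.076)
t=0.600: state=(1.326, -0.312)
t=0.800: state=(1.243, -0.512)
t=1.000: state=(1.123, -0.697)
t=1.200: state=(0.964, -0.891)
t=1.400: state=(0.764, -1.118)
t=1.600: state=(0.513, -1.404)
t=1.800: state=(0.197, -1.769)
t=1.840: state=(0.124, -1.851)
next step: t=1.850: state=(0.106, -1.871) — x has crossed 0.11
linear interpolation between t=1.840 (0.12436) and t=1.850 (0.10576) → t≈1.848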